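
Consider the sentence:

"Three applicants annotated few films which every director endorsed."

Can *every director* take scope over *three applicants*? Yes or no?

No

*every director* occurs within the relative clause *which every director endorsed* modifying *few films*.
QR out of a relative clause is ruled out by the relative-clause island constraint.
So the wide-scope reading for *every director* is blocked.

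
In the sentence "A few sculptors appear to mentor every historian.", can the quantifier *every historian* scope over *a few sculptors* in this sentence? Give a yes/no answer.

Yes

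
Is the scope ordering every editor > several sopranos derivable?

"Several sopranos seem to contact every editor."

Yes

*every editor* is the object of the infinitival complement of a raising predicate; raising infinitives are transparent for QR, so the two DPs are in effect clausemates.
Since no island is crossed, the inverse ordering is licensed alongside surface scope.
The sentence is scopally ambiguous between *several sopranos* > *every editor* and *every editor* > *several sopranos*.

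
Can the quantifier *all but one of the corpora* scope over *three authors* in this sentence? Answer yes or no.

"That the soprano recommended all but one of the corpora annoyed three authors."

No

Structurally, *all but one of the corpora* is inside the sentential subject *that the soprano recommended all but one of the corpora*.
Sentential subjects are islands: a quantifier inside the subject clause cannot raise over the matrix predicate.
*all but one of the corpora* is confined to the island and cannot take scope over *three authors*.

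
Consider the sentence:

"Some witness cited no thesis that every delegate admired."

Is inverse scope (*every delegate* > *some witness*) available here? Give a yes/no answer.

*every delegate* sits inside the relative clause *that every delegate admired* modifying *no thesis*.
Relative clauses block scope extraction: QR cannot target a position outside the modified NP.
The inverse ordering *every delegate* > *some witness* is therefore underivable.

No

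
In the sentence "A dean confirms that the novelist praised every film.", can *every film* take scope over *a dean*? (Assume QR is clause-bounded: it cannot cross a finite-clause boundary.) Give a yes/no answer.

The target quantifier *every film* is part of the finite complement clause *that the novelist praised every film*.
Finite CP is the ceiling for QR here, by assumption.
So *every film* cannot raise high enough to outscope *a dean*; only the surface ordering *a dean* > *every film* is available.

No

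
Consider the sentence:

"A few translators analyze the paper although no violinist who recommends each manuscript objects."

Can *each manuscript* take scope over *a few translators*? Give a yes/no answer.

*each manuscript* sits inside the relative clause *who recommends each manuscript*, which is itself inside the adjunct *although no violinist who recommends each manuscript objects*.
The quantifier would have to escape first the RC and then the adjunct — two independent island violations.
So *each manuscript* cannot raise high enough to outscope *a few translators*; only the surface ordering *a few translators* > *each manuscript* is available.

No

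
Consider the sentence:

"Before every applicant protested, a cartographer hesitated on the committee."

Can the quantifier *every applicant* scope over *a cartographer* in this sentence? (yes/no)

*every applicant* is embedded in the adjunct clause *before every applicant protested*.
Adjuncts are opaque for quantifier raising; a quantifier in an adjunct stays inside it.
The ordering *every applicant* > *a cartographer* is therefore underivable.

No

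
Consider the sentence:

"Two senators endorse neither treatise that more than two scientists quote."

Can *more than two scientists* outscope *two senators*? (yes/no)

Structurally, *more than two scientists* is inside the relative clause *that more than two scientists quote* modifying *neither treatise*.
Quantifiers inside a relative clause are trapped there; the RC boundary blocks QR.
*more than two scientists* > *two senators* would require crossing that boundary, which is illicit.

No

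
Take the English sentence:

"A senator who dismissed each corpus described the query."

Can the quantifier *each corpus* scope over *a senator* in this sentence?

No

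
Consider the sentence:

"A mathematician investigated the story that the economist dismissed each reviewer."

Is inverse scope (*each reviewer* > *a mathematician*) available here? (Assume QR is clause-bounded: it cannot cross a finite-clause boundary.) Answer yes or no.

No

Structurally, *each reviewer* is inside the complex NP *the story that the economist dismissed each reviewer*.
The Complex NP Constraint bars QR out of the complement clause of a noun.
*each reviewer* is confined to the island and cannot take scope over *a mathematician*.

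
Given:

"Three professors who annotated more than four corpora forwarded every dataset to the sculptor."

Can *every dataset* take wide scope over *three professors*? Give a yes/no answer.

*every dataset* sits in the matrix clause, not in the relative clause on *three professors*.
No island intervenes, so both surface and inverse scope are derivable.

Yes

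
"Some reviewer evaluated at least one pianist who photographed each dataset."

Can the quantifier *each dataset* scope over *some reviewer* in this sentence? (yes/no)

No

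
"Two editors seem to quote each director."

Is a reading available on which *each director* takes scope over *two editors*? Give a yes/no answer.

Yes

Raising constructions are monoclausal for scope purposes; *each director* is not separated from *two editors* by any island.
Clause-internal QR can adjoin the lower DP above the subject, yielding the inverse reading.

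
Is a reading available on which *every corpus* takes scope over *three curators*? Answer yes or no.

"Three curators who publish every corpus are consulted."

*every corpus* is embedded in the relative clause *who publish every corpus*.
Quantifiers inside a relative clause are trapped there; the RC boundary blocks QR.
So *every corpus* cannot raise high enough to outscope *three curators*; only the surface ordering *three curators* > *every corpus* is available.

No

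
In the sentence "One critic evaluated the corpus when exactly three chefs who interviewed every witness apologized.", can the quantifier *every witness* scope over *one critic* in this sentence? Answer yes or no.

No

*every witness* is embedded in the relative clause *who interviewed every witness*, which is itself inside the adjunct *when exactly three chefs who interviewed every witness apologized*.
Nested islands: the RC island is itself inside an adjunct island, so wide scope is doubly excluded.
*every witness* > *one critic* would require crossing that boundary, which is illicit.
(Only the surface reading survives: one fixed critic with respect to all the relevant witnesses.)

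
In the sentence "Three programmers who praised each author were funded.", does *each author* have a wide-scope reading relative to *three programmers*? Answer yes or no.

No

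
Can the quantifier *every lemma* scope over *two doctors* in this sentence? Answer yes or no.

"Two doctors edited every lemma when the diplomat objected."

The adjunct clause does not contain *every lemma*, which is the matrix object.
Clause-internal QR can adjoin the lower DP above the subject, yielding the inverse reading.
The sentence is scopally ambiguous between *two doctors* > *every lemma* and *every lemma* > *two doctors*.

Yes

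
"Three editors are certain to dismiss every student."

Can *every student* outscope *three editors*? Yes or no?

Yes

Raising constructions are monoclausal for scope purposes; *every student* is not separated from *three editors* by any island.
No island intervenes, so both surface and inverse scope are derivable.
Both orderings are possible: *three editors* > *every student* and *every student* > *three editors*.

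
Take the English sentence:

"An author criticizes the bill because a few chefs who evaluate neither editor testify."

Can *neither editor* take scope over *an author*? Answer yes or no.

No

*neither editor* sits inside the relative clause *who evaluate neither editor*, which is itself inside the adjunct *because a few chefs who evaluate neither editor testify*.
Both the relative clause and the enclosing adjunct are scope islands; QR cannot cross either.
*neither editor* > *an author* would require crossing that boundary, which is illicit.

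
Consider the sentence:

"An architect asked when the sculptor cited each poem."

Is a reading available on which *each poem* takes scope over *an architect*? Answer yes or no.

No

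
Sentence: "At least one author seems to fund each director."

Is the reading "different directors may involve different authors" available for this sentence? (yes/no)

Yes

The described interpretation is the *each director* > *at least one author* scoping.
*each director* is inside a raising infinitive, which is transparent to QR (no CP barrier), so it behaves as a matrix argument.
With no island boundary between them, the object can take inverse scope over the subject via ordinary QR within the clause.
The sentence is scopally ambiguous between *at least one author* > *each director* and *each director* > *at least one author*.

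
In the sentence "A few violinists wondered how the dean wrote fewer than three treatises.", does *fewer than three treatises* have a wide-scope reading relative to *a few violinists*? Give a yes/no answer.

Structurally, *fewer than three treatises* is inside the embedded question *how the dean wrote fewer than three treatises*.
An indirect question is a wh-island; the filled [Spec,CP] blocks QR across the CP edge.
So the wide-scope reading for *fewer than three treatises* is blocked.

No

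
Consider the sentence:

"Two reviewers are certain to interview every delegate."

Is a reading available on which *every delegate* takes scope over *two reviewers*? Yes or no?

Infinitival complements of raising predicates do not block QR; *every delegate* and *two reviewers* are effectively clausemates.
Ordinary QR to a clause-peripheral position gives the wide-scope LF for the lower DP.

Yes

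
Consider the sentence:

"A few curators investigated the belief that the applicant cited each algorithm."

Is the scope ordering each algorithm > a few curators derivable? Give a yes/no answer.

No

*each algorithm* occurs within the complex NP *the belief that the applicant cited each algorithm*.
Noun-complement clauses are scope islands (the Complex NP Constraint): a quantifier inside one cannot scope into the matrix.
Hence only narrow scope for *each algorithm* (under *a few curators*) survives.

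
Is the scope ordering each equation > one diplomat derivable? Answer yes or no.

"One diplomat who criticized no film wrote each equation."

The RC *who criticized no film* is an island, but *each equation* is not inside it — it is the matrix object, a clausemate of *one diplomat*.
With no island boundary between them, the object can take inverse scope over the subject via ordinary QR within the clause.

Yes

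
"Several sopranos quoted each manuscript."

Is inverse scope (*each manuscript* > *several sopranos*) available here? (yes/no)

Yes

*each manuscript* is the matrix object and *several sopranos* the matrix subject; the two are clausemates.
Nothing blocks QR of the lower DP to a position above the higher one, so inverse scope is available.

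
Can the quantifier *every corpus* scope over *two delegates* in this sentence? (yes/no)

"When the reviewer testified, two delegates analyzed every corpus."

Yes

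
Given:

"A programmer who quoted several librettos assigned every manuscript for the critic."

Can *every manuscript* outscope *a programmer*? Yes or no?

*every manuscript* sits in the matrix clause, not in the relative clause on *a programmer*.
No island intervenes, so both surface and inverse scope are derivable.
Both orderings are possible: *a programmer* > *every manuscript* and *every manuscript* > *a programmer*.

Yes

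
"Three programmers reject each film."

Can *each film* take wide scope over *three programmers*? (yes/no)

Both DPs are arguments of the same predicate; there is no clause or island boundary between them.
QR within a single clause is free, so the lower quantifier may take scope over the higher one.
So *each film* > *three programmers* is among the available readings.

Yes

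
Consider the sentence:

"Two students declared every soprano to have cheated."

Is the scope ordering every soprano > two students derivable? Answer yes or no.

ECM infinitives lack a CP barrier, so *every soprano* can QR over the matrix subject *two students*.
Clause-internal QR can adjoin the lower DP above the subject, yielding the inverse reading.

Yes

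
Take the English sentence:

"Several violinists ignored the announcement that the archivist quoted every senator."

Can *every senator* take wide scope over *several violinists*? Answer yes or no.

*every senator* sits inside the complex NP *the announcement that the archivist quoted every senator*.
A that-clause complement to a noun is an island; QR cannot cross the NP boundary.
*every senator* > *several violinists* would require crossing that boundary, which is illicit.

No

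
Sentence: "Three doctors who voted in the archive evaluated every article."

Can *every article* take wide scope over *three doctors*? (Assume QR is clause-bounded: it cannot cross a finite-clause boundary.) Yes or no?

Yes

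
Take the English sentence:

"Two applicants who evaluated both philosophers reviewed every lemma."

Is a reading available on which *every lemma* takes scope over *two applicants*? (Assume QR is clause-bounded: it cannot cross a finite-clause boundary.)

The relative clause *who evaluated both philosophers* modifies *two applicants*, but *every lemma* is not inside that relative clause — it is an argument of the matrix verb.
Ordinary QR to a clause-peripheral position gives the wide-scope LF for the lower DP.
So *every lemma* > *two applicants* is among the available readings.

Yes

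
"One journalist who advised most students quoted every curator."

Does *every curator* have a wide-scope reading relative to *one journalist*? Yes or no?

*every curator* is a matrix argument; only *one journalist* is modified by the relative clause *who advised most students*, so the RC island is irrelevant to the target quantifier.
Clause-internal QR can adjoin the lower DP above the subject, yielding the inverse reading.

Yes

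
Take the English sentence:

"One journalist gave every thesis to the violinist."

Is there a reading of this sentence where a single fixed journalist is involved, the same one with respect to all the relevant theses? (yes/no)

Yes

This is the *one journalist* > *every thesis* reading.
Surface scope (*one journalist* > *every thesis*) is always derivable; islands only block QR, not in-situ interpretation.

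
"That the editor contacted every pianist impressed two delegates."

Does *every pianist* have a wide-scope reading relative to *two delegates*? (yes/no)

The target quantifier *every pianist* is part of the sentential subject *that the editor contacted every pianist*.
Clausal subjects are scope islands; QR from inside the subject into the matrix is barred.
*every pianist* is confined to the island and cannot take scope over *two delegates*.

No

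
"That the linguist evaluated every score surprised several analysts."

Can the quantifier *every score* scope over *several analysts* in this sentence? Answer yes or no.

The target quantifier *every score* is part of the sentential subject *that the linguist evaluated every score*.
The Sentential Subject Constraint rules out raising the quantifier out of the that-clause subject.
*every score* > *several analysts* would require crossing that boundary, which is illicit.

No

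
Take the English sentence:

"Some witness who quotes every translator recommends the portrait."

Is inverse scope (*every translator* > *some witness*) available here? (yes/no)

No

*every translator* sits inside the relative clause *who quotes every translator*.
Relative clauses are scope islands: a quantifier cannot QR out of a relative clause to take scope in the matrix clause.
*every translator* is confined to the island and cannot take scope over *some witness*.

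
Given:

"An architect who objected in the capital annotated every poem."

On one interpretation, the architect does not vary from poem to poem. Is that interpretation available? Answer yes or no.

The described interpretation is the *an architect* > *every poem* scoping.
Surface scope (*an architect* > *every poem*) is always derivable; islands only block QR, not in-situ interpretation.

Yes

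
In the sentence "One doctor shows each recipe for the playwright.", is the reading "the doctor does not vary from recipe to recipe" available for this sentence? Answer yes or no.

The described interpretation is the *one doctor* > *each recipe* scoping.
Nothing needs to raise for *one doctor* > *each recipe*, so no island constraint is at stake.

Yes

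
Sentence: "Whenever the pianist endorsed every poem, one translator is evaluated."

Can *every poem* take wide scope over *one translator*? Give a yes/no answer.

No

Structurally, *every poem* is inside the adjunct clause *whenever the pianist endorsed every poem*.
The adjunct-island constraint bars QR out of an adverbial clause.
The ordering *every poem* > *one translator* is therefore underivable.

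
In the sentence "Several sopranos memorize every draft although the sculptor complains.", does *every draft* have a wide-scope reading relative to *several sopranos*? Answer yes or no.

The adjunct island is irrelevant here — *every draft* and *several sopranos* are both in the matrix clause.
Ordinary QR to a clause-peripheral position gives the wide-scope LF for the lower DP.
Both orderings are possible: *several sopranos* > *every draft* and *every draft* > *several sopranos*.

Yes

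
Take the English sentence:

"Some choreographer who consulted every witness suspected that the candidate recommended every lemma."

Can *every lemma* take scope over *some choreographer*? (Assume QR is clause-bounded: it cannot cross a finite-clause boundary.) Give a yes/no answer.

The DP *every lemma* is contained in the finite complement clause *that the candidate recommended every lemma*.
QR is clause-bounded, so the finite complement is a scope island for the embedded quantifier.
Hence only narrow scope for *every lemma* (under *some choreographer*) survives.
(Only the surface reading survives: one fixed choreographer with respect to all the relevant lemmas.)

No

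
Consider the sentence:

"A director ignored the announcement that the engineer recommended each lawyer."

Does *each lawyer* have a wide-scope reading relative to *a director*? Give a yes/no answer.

The target quantifier *each lawyer* is part of the complex NP *the announcement that the engineer recommended each lawyer*.
A that-clause complement to a noun is an island; QR cannot cross the NP boundary.
There is no licit LF on which *each lawyer* c-commands *a director*.

No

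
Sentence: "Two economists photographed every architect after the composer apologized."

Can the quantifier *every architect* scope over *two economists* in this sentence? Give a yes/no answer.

Yes

Although there is an adjunct clause, *every architect* is in the main clause, not inside the adjunct.
Since no island is crossed, the inverse ordering is licensed alongside surface scope.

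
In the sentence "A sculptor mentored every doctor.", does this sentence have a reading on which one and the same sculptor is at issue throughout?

The paraphrase describes the scope ordering *a sculptor* > *every doctor*.
That is the surface-scope ordering, which is always one of the available readings — island constraints only ever restrict inverse scope.

Yes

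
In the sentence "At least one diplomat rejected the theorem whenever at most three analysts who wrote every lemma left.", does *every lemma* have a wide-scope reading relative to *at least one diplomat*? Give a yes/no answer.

No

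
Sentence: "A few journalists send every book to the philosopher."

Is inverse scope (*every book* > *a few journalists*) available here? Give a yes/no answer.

Yes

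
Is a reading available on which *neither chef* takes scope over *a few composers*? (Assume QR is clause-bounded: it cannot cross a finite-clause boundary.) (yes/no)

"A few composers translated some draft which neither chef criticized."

No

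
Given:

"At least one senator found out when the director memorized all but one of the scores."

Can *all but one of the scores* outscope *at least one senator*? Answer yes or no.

No

The target quantifier *all but one of the scores* is part of the embedded question *when the director memorized all but one of the scores*.
Embedded wh-clauses are opaque for QR, so the quantifier stays inside the question.
There is no licit LF on which *all but one of the scores* c-commands *at least one senator*.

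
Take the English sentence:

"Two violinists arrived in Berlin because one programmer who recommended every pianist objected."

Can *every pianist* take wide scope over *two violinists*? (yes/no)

No

The target quantifier *every pianist* is part of the relative clause *who recommended every pianist*, which is itself inside the adjunct *because one programmer who recommended every pianist objected*.
Both the relative clause and the enclosing adjunct are scope islands; QR cannot cross either.
There is no licit LF on which *every pianist* c-commands *two violinists*.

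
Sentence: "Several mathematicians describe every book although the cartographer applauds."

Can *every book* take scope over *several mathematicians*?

Yes

Although there is an adjunct clause, *every book* is in the main clause, not inside the adjunct.
Since no island is crossed, the inverse ordering is licensed alongside surface scope.
The sentence is scopally ambiguous between *several mathematicians* > *every book* and *every book* > *several mathematicians*.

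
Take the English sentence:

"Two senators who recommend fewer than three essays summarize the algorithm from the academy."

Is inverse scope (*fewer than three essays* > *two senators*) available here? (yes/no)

The DP *fewer than three essays* is contained in the relative clause *who recommend fewer than three essays*.
Relative clauses block scope extraction: QR cannot target a position outside the modified NP.
*fewer than three essays* is confined to the island and cannot take scope over *two senators*.

No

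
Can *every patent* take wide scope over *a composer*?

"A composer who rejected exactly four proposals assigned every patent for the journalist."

*every patent* sits in the matrix clause, not in the relative clause on *a composer*.
QR within a single clause is free, so the lower quantifier may take scope over the higher one.
So *every patent* > *a composer* is among the available readings.

Yes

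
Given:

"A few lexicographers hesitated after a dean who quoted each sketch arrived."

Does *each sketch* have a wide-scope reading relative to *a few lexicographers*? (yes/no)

No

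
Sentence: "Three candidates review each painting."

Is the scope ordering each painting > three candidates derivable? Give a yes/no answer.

Yes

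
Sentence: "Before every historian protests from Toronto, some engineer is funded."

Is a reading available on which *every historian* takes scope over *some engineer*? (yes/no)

*every historian* sits inside the adjunct clause *before every historian protests from Toronto*.
Adjuncts are opaque for quantifier raising; a quantifier in an adjunct stays inside it.
*every historian* is confined to the island and cannot take scope over *some engineer*.

No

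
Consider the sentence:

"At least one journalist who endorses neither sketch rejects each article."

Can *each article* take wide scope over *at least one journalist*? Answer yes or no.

Yes

Although the sentence contains a relative clause (*who endorses neither sketch*), *each article* is outside it, in the matrix VP.
QR within a single clause is free, so the lower quantifier may take scope over the higher one.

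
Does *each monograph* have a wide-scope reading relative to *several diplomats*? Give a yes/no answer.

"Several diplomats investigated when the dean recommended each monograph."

*each monograph* occurs within the embedded question *when the dean recommended each monograph*.
An indirect question is a wh-island; the filled [Spec,CP] blocks QR across the CP edge.
Hence only narrow scope for *each monograph* (under *several diplomats*) survives.

No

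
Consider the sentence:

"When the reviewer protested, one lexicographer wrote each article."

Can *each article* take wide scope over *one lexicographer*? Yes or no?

Yes

*each article* is a matrix argument; the adjunct is an island but the target quantifier is outside it.
Nothing blocks QR of the lower DP to a position above the higher one, so inverse scope is available.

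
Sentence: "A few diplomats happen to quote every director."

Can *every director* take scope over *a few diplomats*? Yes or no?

Yes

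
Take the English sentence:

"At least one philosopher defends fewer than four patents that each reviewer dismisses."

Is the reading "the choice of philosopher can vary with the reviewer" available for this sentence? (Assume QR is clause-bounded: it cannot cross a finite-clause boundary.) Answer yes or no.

No

The described interpretation is the *each reviewer* > *at least one philosopher* scoping.
The DP *each reviewer* is contained in the relative clause *that each reviewer dismisses* modifying *fewer than four patents*.
Relative clauses are scope islands: a quantifier cannot QR out of a relative clause to take scope in the matrix clause.
*each reviewer* > *at least one philosopher* would require crossing that boundary, which is illicit.
(Only the surface reading survives: one fixed philosopher with respect to all the relevant reviewers.)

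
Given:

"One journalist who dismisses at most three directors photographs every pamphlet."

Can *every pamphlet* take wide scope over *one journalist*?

Yes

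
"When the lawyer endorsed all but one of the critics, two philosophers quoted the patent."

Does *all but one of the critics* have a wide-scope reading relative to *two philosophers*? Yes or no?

*all but one of the critics* sits inside the adjunct clause *when the lawyer endorsed all but one of the critics*.
Since the clause is an adjunct (not a complement), the Adjunct Condition blocks QR across its edge.
The ordering *all but one of the critics* > *two philosophers* is therefore underivable.

No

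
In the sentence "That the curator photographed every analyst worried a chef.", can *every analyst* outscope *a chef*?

No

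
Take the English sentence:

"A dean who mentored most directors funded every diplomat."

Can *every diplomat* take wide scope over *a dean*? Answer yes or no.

Although the sentence contains a relative clause (*who mentored most directors*), *every diplomat* is outside it, in the matrix VP.
No island intervenes, so both surface and inverse scope are derivable.

Yes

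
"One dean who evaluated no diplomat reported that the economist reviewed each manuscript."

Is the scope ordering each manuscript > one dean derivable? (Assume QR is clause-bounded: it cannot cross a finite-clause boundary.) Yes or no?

No

*each manuscript* occurs within the finite complement clause *that the economist reviewed each manuscript*.
QR is clause-bounded, so the finite complement is a scope island for the embedded quantifier.
*each manuscript* is confined to the island and cannot take scope over *one dean*.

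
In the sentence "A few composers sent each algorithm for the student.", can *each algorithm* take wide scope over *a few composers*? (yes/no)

Yes

*a few composers* and *each algorithm* are co-arguments of the matrix verb, with nothing but a clause-internal boundary between them.
With no island boundary between them, the object can take inverse scope over the subject via ordinary QR within the clause.
Both orderings are possible: *a few composers* > *each algorithm* and *each algorithm* > *a few composers*.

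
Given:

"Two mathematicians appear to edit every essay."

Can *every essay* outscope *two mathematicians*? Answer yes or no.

Raising constructions are monoclausal for scope purposes; *every essay* is not separated from *two mathematicians* by any island.
No island intervenes, so both surface and inverse scope are derivable.

Yes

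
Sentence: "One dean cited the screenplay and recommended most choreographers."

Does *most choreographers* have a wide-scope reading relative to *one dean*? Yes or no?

The DP *most choreographers* is contained in one conjunct of the coordinate structure (*recommended most choreographers*).
Coordinate structures are islands for non-across-the-board movement, QR included.
There is no licit LF on which *most choreographers* c-commands *one dean*.
(Only the surface reading survives: one fixed dean with respect to all the relevant choreographers.)

No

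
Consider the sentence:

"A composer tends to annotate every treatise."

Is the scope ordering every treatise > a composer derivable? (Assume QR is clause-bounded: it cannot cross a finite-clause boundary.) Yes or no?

*every treatise* is inside a raising infinitive, which is transparent to QR (no CP barrier), so it behaves as a matrix argument.
Since no island is crossed, the inverse ordering is licensed alongside surface scope.
Both orderings are possible: *a composer* > *every treatise* and *every treatise* > *a composer*.

Yes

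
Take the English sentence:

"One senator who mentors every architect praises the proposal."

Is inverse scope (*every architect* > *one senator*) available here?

The target quantifier *every architect* is part of the relative clause *who mentors every architect*.
QR out of a relative clause is ruled out by the relative-clause island constraint.
*every architect* > *one senator* would require crossing that boundary, which is illicit.
(Only the surface reading survives: one fixed senator with respect to all the relevant architects.)

No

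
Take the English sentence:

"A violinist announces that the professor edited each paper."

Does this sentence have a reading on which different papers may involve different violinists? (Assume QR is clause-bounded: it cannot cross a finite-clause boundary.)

The paraphrase describes the scope ordering *each paper* > *a violinist*.
The target quantifier *each paper* is part of the finite complement clause *that the professor edited each paper*.
Finite CP is the ceiling for QR here, by assumption.
Hence only narrow scope for *each paper* (under *a violinist*) survives.
(Only the surface reading survives: one fixed violinist with respect to all the relevant papers.)

No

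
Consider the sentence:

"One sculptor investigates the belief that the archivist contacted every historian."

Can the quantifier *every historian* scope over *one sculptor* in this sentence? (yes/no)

No

*every historian* occurs within the complex NP *the belief that the archivist contacted every historian*.
The Complex NP Constraint bars QR out of the complement clause of a noun.
*every historian* is confined to the island and cannot take scope over *one sculptor*.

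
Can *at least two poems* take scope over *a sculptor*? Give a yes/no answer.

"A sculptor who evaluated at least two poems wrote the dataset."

*at least two poems* occurs within the relative clause *who evaluated at least two poems*.
QR out of a relative clause is ruled out by the relative-clause island constraint.
*at least two poems* > *a sculptor* would require crossing that boundary, which is illicit.

No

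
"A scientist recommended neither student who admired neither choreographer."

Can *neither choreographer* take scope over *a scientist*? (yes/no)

No

*neither choreographer* is embedded in the relative clause *who admired neither choreographer* modifying *neither student*.
The relative clause forms an island for QR, so the quantifier is confined to the head noun's restrictor.
*neither choreographer* > *a scientist* would require crossing that boundary, which is illicit.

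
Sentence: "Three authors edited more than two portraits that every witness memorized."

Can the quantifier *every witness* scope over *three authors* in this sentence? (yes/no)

*every witness* occurs within the relative clause *that every witness memorized* modifying *more than two portraits*.
Relative clauses block scope extraction: QR cannot target a position outside the modified NP.
So *every witness* cannot raise high enough to outscope *three authors*; only the surface ordering *three authors* > *every witness* is available.

No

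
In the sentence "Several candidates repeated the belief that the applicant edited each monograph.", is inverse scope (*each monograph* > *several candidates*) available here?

The target quantifier *each monograph* is part of the complex NP *the belief that the applicant edited each monograph*.
A that-clause complement to a noun is an island; QR cannot cross the NP boundary.
*each monograph* is confined to the island and cannot take scope over *several candidates*.

No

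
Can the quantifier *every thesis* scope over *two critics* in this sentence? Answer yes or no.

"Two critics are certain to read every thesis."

Yes

*every thesis* is the object of the infinitival complement of a raising predicate; raising infinitives are transparent for QR, so the two DPs are in effect clausemates.
Ordinary QR to a clause-peripheral position gives the wide-scope LF for the lower DP.
The sentence is scopally ambiguous between *two critics* > *every thesis* and *every thesis* > *two critics*.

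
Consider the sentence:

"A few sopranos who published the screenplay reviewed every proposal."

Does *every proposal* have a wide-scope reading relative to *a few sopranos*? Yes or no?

Yes

*every proposal* is a matrix argument; only *a few sopranos* is modified by the relative clause *who published the screenplay*, so the RC island is irrelevant to the target quantifier.
No island intervenes, so both surface and inverse scope are derivable.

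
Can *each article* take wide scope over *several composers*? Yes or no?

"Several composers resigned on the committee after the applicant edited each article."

No

Structurally, *each article* is inside the adjunct clause *after the applicant edited each article*.
Scope out of an adjunct clause is unavailable: QR respects the adjunct-island constraint.
*each article* is confined to the island and cannot take scope over *several composers*.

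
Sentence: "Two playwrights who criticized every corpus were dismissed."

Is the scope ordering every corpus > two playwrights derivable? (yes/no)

No

*every corpus* occurs within the relative clause *who criticized every corpus*.
Relative clauses are scope islands: a quantifier cannot QR out of a relative clause to take scope in the matrix clause.
So *every corpus* cannot raise to a position above *two playwrights*.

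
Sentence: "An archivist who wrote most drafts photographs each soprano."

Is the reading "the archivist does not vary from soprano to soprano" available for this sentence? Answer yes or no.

That reading corresponds to *an archivist* > *each soprano*.
Nothing needs to raise for *an archivist* > *each soprano*, so no island constraint is at stake.

Yes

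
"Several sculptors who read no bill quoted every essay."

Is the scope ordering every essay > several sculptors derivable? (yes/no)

The RC *who read no bill* is an island, but *every essay* is not inside it — it is the matrix object, a clausemate of *several sculptors*.
Clause-internal QR can adjoin the lower DP above the subject, yielding the inverse reading.
Both orderings are possible: *several sculptors* > *every essay* and *every essay* > *several sculptors*.

Yes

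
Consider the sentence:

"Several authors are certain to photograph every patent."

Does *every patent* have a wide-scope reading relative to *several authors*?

Infinitival complements of raising predicates do not block QR; *every patent* and *several authors* are effectively clausemates.
No island intervenes, so both surface and inverse scope are derivable.

Yes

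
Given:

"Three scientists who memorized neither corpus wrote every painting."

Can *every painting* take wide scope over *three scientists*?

Yes

Although the sentence contains a relative clause (*who memorized neither corpus*), *every painting* is outside it, in the matrix VP.
Since no island is crossed, the inverse ordering is licensed alongside surface scope.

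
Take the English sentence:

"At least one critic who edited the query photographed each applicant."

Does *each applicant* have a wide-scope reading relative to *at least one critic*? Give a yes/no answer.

The RC *who edited the query* is an island, but *each applicant* is not inside it — it is the matrix object, a clausemate of *at least one critic*.
Ordinary QR to a clause-peripheral position gives the wide-scope LF for the lower DP.
So *each applicant* > *at least one critic* is among the available readings.

Yes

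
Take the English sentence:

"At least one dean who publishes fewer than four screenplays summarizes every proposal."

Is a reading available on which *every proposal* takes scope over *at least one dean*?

*every proposal* is a matrix argument; only *at least one dean* is modified by the relative clause *who publishes fewer than four screenplays*, so the RC island is irrelevant to the target quantifier.
Since no island is crossed, the inverse ordering is licensed alongside surface scope.

Yes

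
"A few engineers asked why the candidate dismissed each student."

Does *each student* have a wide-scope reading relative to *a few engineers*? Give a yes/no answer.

The target quantifier *each student* is part of the embedded question *why the candidate dismissed each student*.
QR across an interrogative CP boundary is ruled out as a wh-island violation.
So *each student* cannot raise to a position above *a few engineers*.

No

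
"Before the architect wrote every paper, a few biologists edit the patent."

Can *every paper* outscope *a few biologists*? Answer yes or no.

No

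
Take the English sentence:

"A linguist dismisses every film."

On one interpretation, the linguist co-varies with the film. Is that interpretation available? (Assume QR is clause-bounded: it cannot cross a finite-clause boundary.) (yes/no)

That reading corresponds to *every film* > *a linguist*.
Both DPs are arguments of the same predicate; there is no clause or island boundary between them.
No island intervenes, so both surface and inverse scope are derivable.
So *every film* > *a linguist* is among the available readings.

Yes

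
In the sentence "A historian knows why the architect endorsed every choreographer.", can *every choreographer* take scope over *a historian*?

No

Structurally, *every choreographer* is inside the embedded question *why the architect endorsed every choreographer*.
Embedded questions are wh-islands: a quantifier inside an indirect question cannot QR into the matrix clause.
So *every choreographer* cannot raise to a position above *a historian*.
(Only the surface reading survives: one fixed historian with respect to all the relevant choreographers.)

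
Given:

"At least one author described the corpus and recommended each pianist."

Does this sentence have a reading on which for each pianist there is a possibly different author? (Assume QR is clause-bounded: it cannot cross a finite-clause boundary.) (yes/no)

No

That reading corresponds to *each pianist* > *at least one author*.
*each pianist* sits inside one conjunct of the coordinate structure (*recommended each pianist*).
A quantifier cannot raise out of one conjunct of a coordination across the whole coordinate structure — the CSC applies to QR.
Hence only narrow scope for *each pianist* (under *at least one author*) survives.
(Only the surface reading survives: one fixed author with respect to all the relevant pianists.)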